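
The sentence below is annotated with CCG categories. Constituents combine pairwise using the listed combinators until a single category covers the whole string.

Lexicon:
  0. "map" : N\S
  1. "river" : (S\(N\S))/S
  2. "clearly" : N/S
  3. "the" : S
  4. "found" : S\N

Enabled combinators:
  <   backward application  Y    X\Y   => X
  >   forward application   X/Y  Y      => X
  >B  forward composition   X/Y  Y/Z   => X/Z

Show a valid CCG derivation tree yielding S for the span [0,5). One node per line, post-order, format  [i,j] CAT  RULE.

[0,1] N\S  lex  "map"
[1,2] (S\(N\S))/S  lex  "river"
[2,3] N/S  lex  "clearly"
[3,4] S  lex  "the"
[2,4] N  >  k=3
[4,5] S\N  lex  "found"
[2,5] S  <  k=4
[1,5] S\(N\S)  >  k=2
[0,5] S  <  k=1

[0,5] S   <
  [0,1] "map" : N\S
  [1,5] S\(N\S)   >
    [1,2] "river" : (S\(N\S))/S
    [2,5] S   <
      [2,4] N   >
        [2,3] "clearly" : N/S
        [3,4] "the" : S
      [4,5] "found" : S\N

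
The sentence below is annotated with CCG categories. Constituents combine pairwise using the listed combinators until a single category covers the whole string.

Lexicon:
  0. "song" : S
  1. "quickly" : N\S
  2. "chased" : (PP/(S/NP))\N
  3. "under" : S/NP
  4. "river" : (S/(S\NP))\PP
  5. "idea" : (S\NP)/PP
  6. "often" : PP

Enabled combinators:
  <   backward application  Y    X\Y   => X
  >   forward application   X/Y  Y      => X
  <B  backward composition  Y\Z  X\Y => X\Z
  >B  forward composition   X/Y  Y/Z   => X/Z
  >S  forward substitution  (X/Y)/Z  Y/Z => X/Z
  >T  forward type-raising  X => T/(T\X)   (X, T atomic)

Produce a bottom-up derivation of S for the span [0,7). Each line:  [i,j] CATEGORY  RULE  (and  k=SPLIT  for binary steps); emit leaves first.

[0,1] S  lex  "song"
[1,2] N\S  lex  "quickly"
[0,2] N  <  k=1
[2,3] (PP/(S/NP))\N  lex  "chased"
[0,3] PP/(S/NP)  <  k=2
[3,4] S/NP  lex  "under"
[0,4] PP  >  k=3
[4,5] (S/(S\NP))\PP  lex  "river"
[0,5] S/(S\NP)  <  k=4
[5,6] (S\NP)/PP  lex  "idea"
[6,7] PP  lex  "often"
[5,7] S\NP  >  k=6
[0,7] S  >  k=5

[0,7] S   >
  [0,5] S/(S\NP)   <
    [0,4] PP   >
      [0,3] PP/(S/NP)   <
        [0,2] N   <
          [0,1] "song" : S
          [1,2] "quickly" : N\S
        [2,3] "chased" : (PP/(S/NP))\N
      [3,4] "under" : S/NP
    [4,5] "river" : (S/(S\NP))\PP
  [5,7] S\NP   >
    [5,6] "idea" : (S\NP)/PP
    [6,7] "often" : PP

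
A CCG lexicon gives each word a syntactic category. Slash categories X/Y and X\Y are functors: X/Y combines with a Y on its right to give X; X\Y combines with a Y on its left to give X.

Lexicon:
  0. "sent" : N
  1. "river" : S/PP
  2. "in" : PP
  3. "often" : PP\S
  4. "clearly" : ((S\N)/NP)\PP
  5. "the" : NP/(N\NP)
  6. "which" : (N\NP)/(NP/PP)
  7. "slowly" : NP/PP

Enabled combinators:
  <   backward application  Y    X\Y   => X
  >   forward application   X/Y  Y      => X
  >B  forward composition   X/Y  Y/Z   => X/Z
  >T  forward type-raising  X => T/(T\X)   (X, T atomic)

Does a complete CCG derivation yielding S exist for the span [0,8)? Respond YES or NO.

[0,8] S   <
  [0,1] "sent" : N
  [1,8] S\N   >
    [1,5] (S\N)/NP   <
      [1,4] PP   <
        [1,3] S   >
          [1,2] "river" : S/PP
          [2,3] "in" : PP
        [3,4] "often" : PP\S
      [4,5] "clearly" : ((S\N)/NP)\PP
    [5,8] NP   >
      [5,6] "the" : NP/(N\NP)
      [6,8] N\NP   >
        [6,7] "which" : (N\NP)/(NP/PP)
        [7,8] "slowly" : NP/PP

YES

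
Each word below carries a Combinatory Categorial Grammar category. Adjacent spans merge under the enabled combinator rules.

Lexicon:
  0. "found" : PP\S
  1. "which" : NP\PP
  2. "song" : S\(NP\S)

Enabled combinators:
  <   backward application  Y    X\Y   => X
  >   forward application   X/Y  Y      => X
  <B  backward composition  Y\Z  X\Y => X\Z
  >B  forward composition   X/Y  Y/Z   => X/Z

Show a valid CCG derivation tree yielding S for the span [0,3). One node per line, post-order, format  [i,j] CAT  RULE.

[0,1] PP\S  lex  "found"
[1,2] NP\PP  lex  "which"
[0,2] NP\S  <B  k=1
[2,3] S\(NP\S)  lex  "song"
[0,3] S  <  k=2

[0,3] S   <
  [0,2] NP\S   <B
    [0,1] "found" : PP\S
    [1,2] "which" : NP\PP
  [2,3] "song" : S\(NP\S)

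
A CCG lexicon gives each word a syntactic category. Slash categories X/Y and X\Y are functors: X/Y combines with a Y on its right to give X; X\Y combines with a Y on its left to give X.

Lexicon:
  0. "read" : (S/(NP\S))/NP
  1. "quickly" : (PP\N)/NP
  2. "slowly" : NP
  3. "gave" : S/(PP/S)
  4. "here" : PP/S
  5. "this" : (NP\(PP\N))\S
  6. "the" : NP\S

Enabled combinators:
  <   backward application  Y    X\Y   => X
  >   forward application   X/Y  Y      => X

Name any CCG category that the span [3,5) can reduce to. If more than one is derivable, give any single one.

[0,7] S   >
  [0,6] S/(NP\S)   >
    [0,1] "read" : (S/(NP\S))/NP
    [1,6] NP   <
      [1,3] PP\N   >
        [1,2] "quickly" : (PP\N)/NP
        [2,3] "slowly" : NP
      [3,6] NP\(PP\N)   <
        [3,5] S   >
          [3,4] "gave" : S/(PP/S)
          [4,5] "here" : PP/S
        [5,6] "this" : (NP\(PP\N))\S
  [6,7] "the" : NP\S

S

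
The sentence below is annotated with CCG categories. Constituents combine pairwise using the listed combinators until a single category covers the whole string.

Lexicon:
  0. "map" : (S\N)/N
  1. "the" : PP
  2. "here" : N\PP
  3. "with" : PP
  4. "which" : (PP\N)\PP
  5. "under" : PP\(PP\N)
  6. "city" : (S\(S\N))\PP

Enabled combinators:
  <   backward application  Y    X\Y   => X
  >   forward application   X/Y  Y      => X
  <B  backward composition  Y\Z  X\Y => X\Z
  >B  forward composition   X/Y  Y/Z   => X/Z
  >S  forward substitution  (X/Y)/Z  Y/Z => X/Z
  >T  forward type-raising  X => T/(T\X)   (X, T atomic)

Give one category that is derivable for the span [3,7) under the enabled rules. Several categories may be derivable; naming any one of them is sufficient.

S\(S\N)

[0,7] S   <
  [0,3] S\N   >
    [0,1] "map" : (S\N)/N
    [1,3] N   >
      [1,2] N/(N\PP)   >T
        [1,2] "the" : PP
      [2,3] "here" : N\PP
  [3,7] S\(S\N)   <
    [3,6] PP   <
      [3,5] PP\N   <
        [3,4] "with" : PP
        [4,5] "which" : (PP\N)\PP
      [5,6] "under" : PP\(PP\N)
    [6,7] "city" : (S\(S\N))\PP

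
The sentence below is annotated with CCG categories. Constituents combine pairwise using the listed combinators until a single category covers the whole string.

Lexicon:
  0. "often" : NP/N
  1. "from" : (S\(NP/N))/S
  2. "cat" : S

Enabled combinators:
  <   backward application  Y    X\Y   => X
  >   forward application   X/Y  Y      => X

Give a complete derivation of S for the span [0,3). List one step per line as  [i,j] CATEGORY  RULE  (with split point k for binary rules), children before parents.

[0,3] S   <
  [0,1] "often" : NP/N
  [1,3] S\(NP/N)   >
    [1,2] "from" : (S\(NP/N))/S
    [2,3] "cat" : S

[0,1] NP/N  lex  "often"
[1,2] (S\(NP/N))/S  lex  "from"
[2,3] S  lex  "cat"
[1,3] S\(NP/N)  >  k=2
[0,3] S  <  k=1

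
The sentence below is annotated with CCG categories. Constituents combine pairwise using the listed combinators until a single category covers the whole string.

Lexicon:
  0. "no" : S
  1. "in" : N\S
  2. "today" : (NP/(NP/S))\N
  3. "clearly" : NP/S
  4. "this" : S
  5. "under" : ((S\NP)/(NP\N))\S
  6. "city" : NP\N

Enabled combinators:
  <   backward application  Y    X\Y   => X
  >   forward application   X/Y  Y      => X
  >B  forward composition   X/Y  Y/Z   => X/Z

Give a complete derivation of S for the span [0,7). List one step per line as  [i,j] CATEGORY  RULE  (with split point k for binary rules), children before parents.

[0,1] S  lex  "no"
[1,2] N\S  lex  "in"
[0,2] N  <  k=1
[2,3] (NP/(NP/S))\N  lex  "today"
[0,3] NP/(NP/S)  <  k=2
[3,4] NP/S  lex  "clearly"
[0,4] NP  >  k=3
[4,5] S  lex  "this"
[5,6] ((S\NP)/(NP\N))\S  lex  "under"
[4,6] (S\NP)/(NP\N)  <  k=5
[6,7] NP\N  lex  "city"
[4,7] S\NP  >  k=6
[0,7] S  <  k=4

[0,7] S   <
  [0,4] NP   >
    [0,3] NP/(NP/S)   <
      [0,2] N   <
        [0,1] "no" : S
        [1,2] "in" : N\S
      [2,3] "today" : (NP/(NP/S))\N
    [3,4] "clearly" : NP/S
  [4,7] S\NP   >
    [4,6] (S\NP)/(NP\N)   <
      [4,5] "this" : S
      [5,6] "under" : ((S\NP)/(NP\N))\S
    [6,7] "city" : NP\N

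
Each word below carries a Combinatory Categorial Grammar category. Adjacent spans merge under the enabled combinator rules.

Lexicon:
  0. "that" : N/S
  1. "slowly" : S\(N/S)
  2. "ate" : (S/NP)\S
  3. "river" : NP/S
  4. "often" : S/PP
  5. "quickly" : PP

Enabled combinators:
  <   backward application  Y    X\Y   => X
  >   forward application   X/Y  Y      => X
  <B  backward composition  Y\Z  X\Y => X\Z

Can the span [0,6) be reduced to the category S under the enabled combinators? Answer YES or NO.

YES

[0,6] S   >
  [0,3] S/NP   <
    [0,2] S   <
      [0,1] "that" : N/S
      [1,2] "slowly" : S\(N/S)
    [2,3] "ate" : (S/NP)\S
  [3,6] NP   >
    [3,4] "river" : NP/S
    [4,6] S   >
      [4,5] "often" : S/PP
      [5,6] "quickly" : PP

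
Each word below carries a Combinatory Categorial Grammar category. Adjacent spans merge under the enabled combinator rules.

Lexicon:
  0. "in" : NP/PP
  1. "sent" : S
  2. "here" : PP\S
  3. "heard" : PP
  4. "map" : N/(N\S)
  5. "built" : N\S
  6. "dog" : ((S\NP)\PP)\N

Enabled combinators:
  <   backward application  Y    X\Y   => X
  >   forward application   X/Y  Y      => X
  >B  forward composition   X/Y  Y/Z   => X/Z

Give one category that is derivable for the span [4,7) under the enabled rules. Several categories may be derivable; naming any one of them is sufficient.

[0,7] S   <
  [0,3] NP   >
    [0,1] "in" : NP/PP
    [1,3] PP   <
      [1,2] "sent" : S
      [2,3] "here" : PP\S
  [3,7] S\NP   <
    [3,4] "heard" : PP
    [4,7] (S\NP)\PP   <
      [4,6] N   >
        [4,5] "map" : N/(N\S)
        [5,6] "built" : N\S
      [6,7] "dog" : ((S\NP)\PP)\N

(S\NP)\PP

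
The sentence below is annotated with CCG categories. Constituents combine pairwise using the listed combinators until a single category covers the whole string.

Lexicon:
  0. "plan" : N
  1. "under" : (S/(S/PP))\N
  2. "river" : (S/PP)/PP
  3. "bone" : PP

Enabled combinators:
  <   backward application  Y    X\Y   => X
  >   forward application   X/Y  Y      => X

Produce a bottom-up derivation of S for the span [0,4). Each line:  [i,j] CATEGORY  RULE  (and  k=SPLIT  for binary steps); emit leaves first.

[0,1] N  lex  "plan"
[1,2] (S/(S/PP))\N  lex  "under"
[0,2] S/(S/PP)  <  k=1
[2,3] (S/PP)/PP  lex  "river"
[3,4] PP  lex  "bone"
[2,4] S/PP  >  k=3
[0,4] S  >  k=2

[0,4] S   >
  [0,2] S/(S/PP)   <
    [0,1] "plan" : N
    [1,2] "under" : (S/(S/PP))\N
  [2,4] S/PP   >
    [2,3] "river" : (S/PP)/PP
    [3,4] "bone" : PP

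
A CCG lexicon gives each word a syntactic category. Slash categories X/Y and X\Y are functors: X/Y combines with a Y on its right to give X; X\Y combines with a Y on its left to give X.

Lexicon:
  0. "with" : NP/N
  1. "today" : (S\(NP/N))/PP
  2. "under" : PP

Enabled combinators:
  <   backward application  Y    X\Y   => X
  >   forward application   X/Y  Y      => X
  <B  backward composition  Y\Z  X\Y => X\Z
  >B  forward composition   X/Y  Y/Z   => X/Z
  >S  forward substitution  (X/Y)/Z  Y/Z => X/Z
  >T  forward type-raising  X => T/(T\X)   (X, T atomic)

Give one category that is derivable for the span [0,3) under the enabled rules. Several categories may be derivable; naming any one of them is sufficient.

S

[0,3] S   <
  [0,1] "with" : NP/N
  [1,3] S\(NP/N)   >
    [1,2] "today" : (S\(NP/N))/PP
    [2,3] "under" : PP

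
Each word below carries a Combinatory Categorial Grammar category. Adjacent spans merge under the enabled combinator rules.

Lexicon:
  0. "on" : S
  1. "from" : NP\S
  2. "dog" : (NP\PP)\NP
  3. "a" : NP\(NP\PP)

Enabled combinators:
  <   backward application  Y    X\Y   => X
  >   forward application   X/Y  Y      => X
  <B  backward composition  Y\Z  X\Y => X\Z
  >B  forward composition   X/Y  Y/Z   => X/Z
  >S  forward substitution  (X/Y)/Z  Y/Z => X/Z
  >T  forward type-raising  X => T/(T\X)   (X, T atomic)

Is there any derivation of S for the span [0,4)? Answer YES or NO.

NO

S NP\S (NP\PP)\NP NP\(NP\PP)
CKY chart[0,4] = {N/(N\NP), NP, NP/(NP\NP), PP/(PP\NP), S/(S\NP)}; S ∉ chart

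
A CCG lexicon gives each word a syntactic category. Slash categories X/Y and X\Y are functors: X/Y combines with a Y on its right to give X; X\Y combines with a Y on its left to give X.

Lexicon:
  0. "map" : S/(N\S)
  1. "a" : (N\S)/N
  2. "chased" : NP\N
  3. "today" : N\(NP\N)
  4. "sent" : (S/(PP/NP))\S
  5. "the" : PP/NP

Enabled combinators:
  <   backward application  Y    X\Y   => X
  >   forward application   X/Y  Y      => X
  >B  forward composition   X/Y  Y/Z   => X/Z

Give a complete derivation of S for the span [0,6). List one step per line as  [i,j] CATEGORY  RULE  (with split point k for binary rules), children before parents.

[0,1] S/(N\S)  lex  "map"
[1,2] (N\S)/N  lex  "a"
[0,2] S/N  >B  k=1
[2,3] NP\N  lex  "chased"
[3,4] N\(NP\N)  lex  "today"
[2,4] N  <  k=3
[0,4] S  >  k=2
[4,5] (S/(PP/NP))\S  lex  "sent"
[0,5] S/(PP/NP)  <  k=4
[5,6] PP/NP  lex  "the"
[0,6] S  >  k=5

[0,6] S   >
  [0,5] S/(PP/NP)   <
    [0,4] S   >
      [0,2] S/N   >B
        [0,1] "map" : S/(N\S)
        [1,2] "a" : (N\S)/N
      [2,4] N   <
        [2,3] "chased" : NP\N
        [3,4] "today" : N\(NP\N)
    [4,5] "sent" : (S/(PP/NP))\S
  [5,6] "the" : PP/NP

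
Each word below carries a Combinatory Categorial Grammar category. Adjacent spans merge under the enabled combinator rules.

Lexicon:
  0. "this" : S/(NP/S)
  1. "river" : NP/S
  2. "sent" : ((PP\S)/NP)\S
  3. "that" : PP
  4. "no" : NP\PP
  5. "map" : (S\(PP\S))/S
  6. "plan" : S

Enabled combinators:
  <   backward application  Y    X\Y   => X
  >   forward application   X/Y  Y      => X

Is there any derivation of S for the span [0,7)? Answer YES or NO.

YES

[0,7] S   <
  [0,5] PP\S   >
    [0,3] (PP\S)/NP   <
      [0,2] S   >
        [0,1] "this" : S/(NP/S)
        [1,2] "river" : NP/S
      [2,3] "sent" : ((PP\S)/NP)\S
    [3,5] NP   <
      [3,4] "that" : PP
      [4,5] "no" : NP\PP
  [5,7] S\(PP\S)   >
    [5,6] "map" : (S\(PP\S))/S
    [6,7] "plan" : S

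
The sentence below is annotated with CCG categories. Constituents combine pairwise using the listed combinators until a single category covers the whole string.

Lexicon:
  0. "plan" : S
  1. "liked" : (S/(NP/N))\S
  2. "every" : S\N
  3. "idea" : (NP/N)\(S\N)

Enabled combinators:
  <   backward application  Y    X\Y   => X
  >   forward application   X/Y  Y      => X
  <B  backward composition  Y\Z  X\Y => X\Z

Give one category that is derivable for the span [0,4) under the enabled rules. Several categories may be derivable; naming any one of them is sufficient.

[0,4] S   >
  [0,2] S/(NP/N)   <
    [0,1] "plan" : S
    [1,2] "liked" : (S/(NP/N))\S
  [2,4] NP/N   <
    [2,3] "every" : S\N
    [3,4] "idea" : (NP/N)\(S\N)

S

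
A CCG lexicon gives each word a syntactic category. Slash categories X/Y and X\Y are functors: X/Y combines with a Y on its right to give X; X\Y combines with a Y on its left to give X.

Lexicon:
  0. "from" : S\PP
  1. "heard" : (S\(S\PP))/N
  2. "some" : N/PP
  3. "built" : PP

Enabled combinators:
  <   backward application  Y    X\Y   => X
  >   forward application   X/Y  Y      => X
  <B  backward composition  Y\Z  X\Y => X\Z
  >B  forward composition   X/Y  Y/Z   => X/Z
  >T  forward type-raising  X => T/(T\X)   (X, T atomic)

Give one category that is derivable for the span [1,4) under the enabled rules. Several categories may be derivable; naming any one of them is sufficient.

[0,4] S   <
  [0,1] "from" : S\PP
  [1,4] S\(S\PP)   >
    [1,2] "heard" : (S\(S\PP))/N
    [2,4] N   >
      [2,3] "some" : N/PP
      [3,4] "built" : PP

S\(S\PP)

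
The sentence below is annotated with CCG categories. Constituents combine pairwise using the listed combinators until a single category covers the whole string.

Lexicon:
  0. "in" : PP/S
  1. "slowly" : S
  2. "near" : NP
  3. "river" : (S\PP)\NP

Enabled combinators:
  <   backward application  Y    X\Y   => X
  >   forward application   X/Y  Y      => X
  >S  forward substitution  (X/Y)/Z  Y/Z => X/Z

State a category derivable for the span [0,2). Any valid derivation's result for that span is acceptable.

PP

[0,4] S   <
  [0,2] PP   >
    [0,1] "in" : PP/S
    [1,2] "slowly" : S
  [2,4] S\PP   <
    [2,3] "near" : NP
    [3,4] "river" : (S\PP)\NP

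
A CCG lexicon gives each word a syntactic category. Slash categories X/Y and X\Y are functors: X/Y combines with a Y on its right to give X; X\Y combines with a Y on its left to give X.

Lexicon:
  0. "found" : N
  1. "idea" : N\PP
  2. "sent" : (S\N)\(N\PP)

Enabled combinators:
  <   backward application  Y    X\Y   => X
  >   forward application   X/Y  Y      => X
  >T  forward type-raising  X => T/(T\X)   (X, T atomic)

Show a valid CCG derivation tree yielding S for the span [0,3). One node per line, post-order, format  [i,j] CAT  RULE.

[0,3] S   >
  [0,1] S/(S\N)   >T
    [0,1] "found" : N
  [1,3] S\N   <
    [1,2] "idea" : N\PP
    [2,3] "sent" : (S\N)\(N\PP)

[0,1] N  lex  "found"
[0,1] S/(S\N)  >T
[1,2] N\PP  lex  "idea"
[2,3] (S\N)\(N\PP)  lex  "sent"
[1,3] S\N  <  k=2
[0,3] S  >  k=1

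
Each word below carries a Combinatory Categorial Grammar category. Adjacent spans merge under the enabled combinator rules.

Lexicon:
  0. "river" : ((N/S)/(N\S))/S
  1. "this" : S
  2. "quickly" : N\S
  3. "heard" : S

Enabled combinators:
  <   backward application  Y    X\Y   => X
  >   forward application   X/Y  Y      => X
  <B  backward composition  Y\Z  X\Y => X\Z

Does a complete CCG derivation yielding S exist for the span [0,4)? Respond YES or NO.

NO

((N/S)/(N\S))/S S N\S S
CKY chart[0,4] = {N}; S ∉ chart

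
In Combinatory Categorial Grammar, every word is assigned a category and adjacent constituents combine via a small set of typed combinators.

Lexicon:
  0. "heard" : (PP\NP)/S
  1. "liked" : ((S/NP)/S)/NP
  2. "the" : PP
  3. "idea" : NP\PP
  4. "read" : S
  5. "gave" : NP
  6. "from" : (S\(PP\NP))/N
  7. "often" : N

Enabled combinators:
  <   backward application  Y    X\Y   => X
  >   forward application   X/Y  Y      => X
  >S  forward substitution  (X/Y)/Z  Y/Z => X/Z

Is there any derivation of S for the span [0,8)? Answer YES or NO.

YES

[0,8] S   <
  [0,6] PP\NP   >
    [0,1] "heard" : (PP\NP)/S
    [1,6] S   >
      [1,5] S/NP   >
        [1,4] (S/NP)/S   >
          [1,2] "liked" : ((S/NP)/S)/NP
          [2,4] NP   <
            [2,3] "the" : PP
            [3,4] "idea" : NP\PP
        [4,5] "read" : S
      [5,6] "gave" : NP
  [6,8] S\(PP\NP)   >
    [6,7] "from" : (S\(PP\NP))/N
    [7,8] "often" : N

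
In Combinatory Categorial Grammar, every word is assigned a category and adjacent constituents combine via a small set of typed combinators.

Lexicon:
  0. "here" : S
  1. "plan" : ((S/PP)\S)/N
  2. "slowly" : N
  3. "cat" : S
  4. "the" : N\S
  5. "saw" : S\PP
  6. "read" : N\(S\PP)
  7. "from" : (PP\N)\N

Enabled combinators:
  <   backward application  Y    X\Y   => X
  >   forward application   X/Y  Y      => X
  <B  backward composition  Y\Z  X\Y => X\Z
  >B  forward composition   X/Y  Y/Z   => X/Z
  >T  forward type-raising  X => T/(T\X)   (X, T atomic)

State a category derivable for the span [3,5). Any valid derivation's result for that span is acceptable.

[0,8] S   >
  [0,3] S/PP   <
    [0,1] "here" : S
    [1,3] (S/PP)\S   >
      [1,2] "plan" : ((S/PP)\S)/N
      [2,3] "slowly" : N
  [3,8] PP   <
    [3,5] N   <
      [3,4] "cat" : S
      [4,5] "the" : N\S
    [5,8] PP\N   <
      [5,7] N   <
        [5,6] "saw" : S\PP
        [6,7] "read" : N\(S\PP)
      [7,8] "from" : (PP\N)\N

N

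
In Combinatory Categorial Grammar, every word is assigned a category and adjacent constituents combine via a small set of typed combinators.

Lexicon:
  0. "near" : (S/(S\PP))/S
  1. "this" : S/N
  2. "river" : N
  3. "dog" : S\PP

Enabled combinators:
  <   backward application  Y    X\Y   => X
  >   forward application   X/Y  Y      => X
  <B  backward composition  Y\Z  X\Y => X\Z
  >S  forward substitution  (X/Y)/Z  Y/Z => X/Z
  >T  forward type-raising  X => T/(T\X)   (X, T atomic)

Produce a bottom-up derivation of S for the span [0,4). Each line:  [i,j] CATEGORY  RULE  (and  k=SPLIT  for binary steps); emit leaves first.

[0,4] S   >
  [0,3] S/(S\PP)   >
    [0,1] "near" : (S/(S\PP))/S
    [1,3] S   >
      [1,2] "this" : S/N
      [2,3] "river" : N
  [3,4] "dog" : S\PP

[0,1] (S/(S\PP))/S  lex  "near"
[1,2] S/N  lex  "this"
[2,3] N  lex  "river"
[1,3] S  >  k=2
[0,3] S/(S\PP)  >  k=1
[3,4] S\PP  lex  "dog"
[0,4] S  >  k=3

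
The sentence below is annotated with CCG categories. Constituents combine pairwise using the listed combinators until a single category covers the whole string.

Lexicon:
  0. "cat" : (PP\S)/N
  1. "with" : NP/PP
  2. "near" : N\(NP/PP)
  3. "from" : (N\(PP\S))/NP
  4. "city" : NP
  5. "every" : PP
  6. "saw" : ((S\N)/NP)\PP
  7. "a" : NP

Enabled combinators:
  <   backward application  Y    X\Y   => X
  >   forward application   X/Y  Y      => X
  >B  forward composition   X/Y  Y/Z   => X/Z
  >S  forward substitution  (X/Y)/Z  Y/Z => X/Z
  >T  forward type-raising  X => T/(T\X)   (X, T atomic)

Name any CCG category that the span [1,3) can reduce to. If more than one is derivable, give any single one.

[0,8] S   <
  [0,5] N   <
    [0,3] PP\S   >
      [0,1] "cat" : (PP\S)/N
      [1,3] N   <
        [1,2] "with" : NP/PP
        [2,3] "near" : N\(NP/PP)
    [3,5] N\(PP\S)   >
      [3,4] "from" : (N\(PP\S))/NP
      [4,5] "city" : NP
  [5,8] S\N   >
    [5,7] (S\N)/NP   <
      [5,6] "every" : PP
      [6,7] "saw" : ((S\N)/NP)\PP
    [7,8] "a" : NP

N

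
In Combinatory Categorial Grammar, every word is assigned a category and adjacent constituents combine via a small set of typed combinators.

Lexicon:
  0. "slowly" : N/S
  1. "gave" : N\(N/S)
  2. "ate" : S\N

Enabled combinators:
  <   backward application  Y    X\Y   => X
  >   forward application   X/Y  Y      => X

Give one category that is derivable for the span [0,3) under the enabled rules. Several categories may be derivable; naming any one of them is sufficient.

[0,3] S   <
  [0,2] N   <
    [0,1] "slowly" : N/S
    [1,2] "gave" : N\(N/S)
  [2,3] "ate" : S\N

S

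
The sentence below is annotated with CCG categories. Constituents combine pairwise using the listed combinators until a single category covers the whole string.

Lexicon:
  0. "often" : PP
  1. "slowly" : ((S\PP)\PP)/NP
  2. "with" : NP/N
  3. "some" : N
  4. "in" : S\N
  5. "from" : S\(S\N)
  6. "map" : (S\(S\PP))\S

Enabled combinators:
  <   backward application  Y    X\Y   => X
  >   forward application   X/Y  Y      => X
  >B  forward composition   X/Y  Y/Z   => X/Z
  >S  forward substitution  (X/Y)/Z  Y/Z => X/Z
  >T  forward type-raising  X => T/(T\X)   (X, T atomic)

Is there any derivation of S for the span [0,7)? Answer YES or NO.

YES

[0,7] S   <
  [0,4] S\PP   <
    [0,1] "often" : PP
    [1,4] (S\PP)\PP   >
      [1,2] "slowly" : ((S\PP)\PP)/NP
      [2,4] NP   >
        [2,3] "with" : NP/N
        [3,4] "some" : N
  [4,7] S\(S\PP)   <
    [4,6] S   <
      [4,5] "in" : S\N
      [5,6] "from" : S\(S\N)
    [6,7] "map" : (S\(S\PP))\S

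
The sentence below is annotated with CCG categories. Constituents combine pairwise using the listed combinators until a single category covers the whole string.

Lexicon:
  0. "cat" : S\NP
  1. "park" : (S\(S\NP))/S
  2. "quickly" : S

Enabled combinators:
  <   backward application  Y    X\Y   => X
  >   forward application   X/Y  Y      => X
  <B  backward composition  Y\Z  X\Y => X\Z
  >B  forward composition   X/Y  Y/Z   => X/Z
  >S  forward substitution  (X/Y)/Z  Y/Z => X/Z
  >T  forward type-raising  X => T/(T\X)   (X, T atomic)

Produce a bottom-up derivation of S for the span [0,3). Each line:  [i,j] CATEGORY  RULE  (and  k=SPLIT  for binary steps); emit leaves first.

[0,3] S   <
  [0,1] "cat" : S\NP
  [1,3] S\(S\NP)   >
    [1,2] "park" : (S\(S\NP))/S
    [2,3] "quickly" : S

[0,1] S\NP  lex  "cat"
[1,2] (S\(S\NP))/S  lex  "park"
[2,3] S  lex  "quickly"
[1,3] S\(S\NP)  >  k=2
[0,3] S  <  k=1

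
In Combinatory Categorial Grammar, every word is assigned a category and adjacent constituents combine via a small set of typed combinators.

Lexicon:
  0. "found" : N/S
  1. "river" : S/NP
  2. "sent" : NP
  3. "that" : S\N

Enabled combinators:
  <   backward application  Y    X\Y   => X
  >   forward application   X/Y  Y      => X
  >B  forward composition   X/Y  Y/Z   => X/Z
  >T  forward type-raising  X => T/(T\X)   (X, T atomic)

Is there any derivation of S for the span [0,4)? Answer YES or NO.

YES

[0,4] S   <
  [0,3] N   >
    [0,1] "found" : N/S
    [1,3] S   >
      [1,2] "river" : S/NP
      [2,3] "sent" : NP
  [3,4] "that" : S\N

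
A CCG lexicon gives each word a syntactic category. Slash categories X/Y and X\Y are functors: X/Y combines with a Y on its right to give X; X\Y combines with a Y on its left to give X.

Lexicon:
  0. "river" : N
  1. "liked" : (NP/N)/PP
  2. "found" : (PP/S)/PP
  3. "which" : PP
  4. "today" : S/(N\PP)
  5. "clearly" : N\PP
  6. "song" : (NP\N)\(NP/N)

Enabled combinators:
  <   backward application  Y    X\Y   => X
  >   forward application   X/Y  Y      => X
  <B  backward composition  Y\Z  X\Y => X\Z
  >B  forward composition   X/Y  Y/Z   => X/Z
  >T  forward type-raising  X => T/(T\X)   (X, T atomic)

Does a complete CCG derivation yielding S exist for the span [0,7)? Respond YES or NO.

NO

N (NP/N)/PP (PP/S)/PP PP S/(N\PP) N\PP (NP\N)\(NP/N)
CKY chart[0,7] = {N/(N\NP), NP, NP/(NP\NP), PP/(PP\NP), S/(S\NP)}; S ∉ chart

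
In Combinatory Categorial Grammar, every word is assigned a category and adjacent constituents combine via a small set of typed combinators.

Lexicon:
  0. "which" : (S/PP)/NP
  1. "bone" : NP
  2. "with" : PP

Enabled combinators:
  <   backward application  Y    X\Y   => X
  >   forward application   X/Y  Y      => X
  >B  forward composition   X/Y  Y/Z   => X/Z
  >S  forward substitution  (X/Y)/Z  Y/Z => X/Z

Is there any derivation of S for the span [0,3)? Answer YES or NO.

YES

[0,3] S   >
  [0,2] S/PP   >
    [0,1] "which" : (S/PP)/NP
    [1,2] "bone" : NP
  [2,3] "with" : PP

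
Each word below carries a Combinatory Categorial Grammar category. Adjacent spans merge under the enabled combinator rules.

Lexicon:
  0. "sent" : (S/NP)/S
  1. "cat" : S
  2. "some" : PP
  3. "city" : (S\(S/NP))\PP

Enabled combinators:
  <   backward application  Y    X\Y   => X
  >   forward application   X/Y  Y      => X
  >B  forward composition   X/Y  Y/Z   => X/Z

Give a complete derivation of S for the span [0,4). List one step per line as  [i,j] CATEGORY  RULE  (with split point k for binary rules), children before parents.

[0,4] S   <
  [0,2] S/NP   >
    [0,1] "sent" : (S/NP)/S
    [1,2] "cat" : S
  [2,4] S\(S/NP)   <
    [2,3] "some" : PP
    [3,4] "city" : (S\(S/NP))\PP

[0,1] (S/NP)/S  lex  "sent"
[1,2] S  lex  "cat"
[0,2] S/NP  >  k=1
[2,3] PP  lex  "some"
[3,4] (S\(S/NP))\PP  lex  "city"
[2,4] S\(S/NP)  <  k=3
[0,4] S  <  k=2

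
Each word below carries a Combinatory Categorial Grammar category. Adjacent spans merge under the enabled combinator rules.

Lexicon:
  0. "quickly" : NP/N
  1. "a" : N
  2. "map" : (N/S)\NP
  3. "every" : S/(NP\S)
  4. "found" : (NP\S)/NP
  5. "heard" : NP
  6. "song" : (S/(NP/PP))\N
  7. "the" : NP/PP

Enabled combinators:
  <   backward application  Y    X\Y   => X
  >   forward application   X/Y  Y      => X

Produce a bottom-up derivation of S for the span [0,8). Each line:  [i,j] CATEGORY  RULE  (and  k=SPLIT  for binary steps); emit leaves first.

[0,8] S   >
  [0,7] S/(NP/PP)   <
    [0,6] N   >
      [0,3] N/S   <
        [0,2] NP   >
          [0,1] "quickly" : NP/N
          [1,2] "a" : N
        [2,3] "map" : (N/S)\NP
      [3,6] S   >
        [3,4] "every" : S/(NP\S)
        [4,6] NP\S   >
          [4,5] "found" : (NP\S)/NP
          [5,6] "heard" : NP
    [6,7] "song" : (S/(NP/PP))\N
  [7,8] "the" : NP/PP

[0,1] NP/N  lex  "quickly"
[1,2] N  lex  "a"
[0,2] NP  >  k=1
[2,3] (N/S)\NP  lex  "map"
[0,3] N/S  <  k=2
[3,4] S/(NP\S)  lex  "every"
[4,5] (NP\S)/NP  lex  "found"
[5,6] NP  lex  "heard"
[4,6] NP\S  >  k=5
[3,6] S  >  k=4
[0,6] N  >  k=3
[6,7] (S/(NP/PP))\N  lex  "song"
[0,7] S/(NP/PP)  <  k=6
[7,8] NP/PP  lex  "the"
[0,8] S  >  k=7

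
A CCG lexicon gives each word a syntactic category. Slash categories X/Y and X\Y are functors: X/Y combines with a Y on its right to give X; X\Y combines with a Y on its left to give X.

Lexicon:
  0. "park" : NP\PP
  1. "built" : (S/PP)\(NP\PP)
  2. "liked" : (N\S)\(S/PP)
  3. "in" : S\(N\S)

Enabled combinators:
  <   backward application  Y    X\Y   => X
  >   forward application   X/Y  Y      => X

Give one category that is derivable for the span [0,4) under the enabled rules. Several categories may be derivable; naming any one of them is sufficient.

[0,4] S   <
  [0,3] N\S   <
    [0,2] S/PP   <
      [0,1] "park" : NP\PP
      [1,2] "built" : (S/PP)\(NP\PP)
    [2,3] "liked" : (N\S)\(S/PP)
  [3,4] "in" : S\(N\S)

S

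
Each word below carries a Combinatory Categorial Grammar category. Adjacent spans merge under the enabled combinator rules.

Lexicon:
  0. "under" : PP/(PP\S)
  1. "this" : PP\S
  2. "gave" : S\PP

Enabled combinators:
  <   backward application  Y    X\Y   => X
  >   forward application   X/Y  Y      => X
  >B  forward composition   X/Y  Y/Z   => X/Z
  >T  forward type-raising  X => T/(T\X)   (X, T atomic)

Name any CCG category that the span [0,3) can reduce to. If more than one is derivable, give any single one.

[0,3] S   <
  [0,2] PP   >
    [0,1] "under" : PP/(PP\S)
    [1,2] "this" : PP\S
  [2,3] "gave" : S\PP

S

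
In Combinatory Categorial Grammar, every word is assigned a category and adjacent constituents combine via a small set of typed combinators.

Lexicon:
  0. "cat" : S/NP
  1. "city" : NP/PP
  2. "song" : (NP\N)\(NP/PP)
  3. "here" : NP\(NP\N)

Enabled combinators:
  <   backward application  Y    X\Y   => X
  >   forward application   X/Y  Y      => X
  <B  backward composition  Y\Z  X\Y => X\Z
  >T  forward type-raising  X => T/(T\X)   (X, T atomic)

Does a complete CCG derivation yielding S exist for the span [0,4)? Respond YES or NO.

[0,4] S   >
  [0,1] "cat" : S/NP
  [1,4] NP   <
    [1,3] NP\N   <
      [1,2] "city" : NP/PP
      [2,3] "song" : (NP\N)\(NP/PP)
    [3,4] "here" : NP\(NP\N)

YES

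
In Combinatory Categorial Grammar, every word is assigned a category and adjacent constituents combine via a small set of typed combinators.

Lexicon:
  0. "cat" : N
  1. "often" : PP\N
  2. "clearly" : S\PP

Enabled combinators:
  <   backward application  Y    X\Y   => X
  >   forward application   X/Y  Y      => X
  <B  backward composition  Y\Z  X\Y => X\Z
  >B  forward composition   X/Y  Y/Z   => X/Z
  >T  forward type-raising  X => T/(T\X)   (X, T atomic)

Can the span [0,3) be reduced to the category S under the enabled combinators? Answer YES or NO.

[0,3] S   <
  [0,2] PP   >
    [0,1] PP/(PP\N)   >T
      [0,1] "cat" : N
    [1,2] "often" : PP\N
  [2,3] "clearly" : S\PP

YES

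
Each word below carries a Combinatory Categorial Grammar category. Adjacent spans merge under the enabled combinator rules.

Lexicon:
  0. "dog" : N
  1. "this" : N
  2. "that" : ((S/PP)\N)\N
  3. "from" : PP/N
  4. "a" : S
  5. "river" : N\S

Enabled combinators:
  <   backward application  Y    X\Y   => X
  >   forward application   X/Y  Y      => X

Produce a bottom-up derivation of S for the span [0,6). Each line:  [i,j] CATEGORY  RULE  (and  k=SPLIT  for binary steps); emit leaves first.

[0,6] S   >
  [0,3] S/PP   <
    [0,1] "dog" : N
    [1,3] (S/PP)\N   <
      [1,2] "this" : N
      [2,3] "that" : ((S/PP)\N)\N
  [3,6] PP   >
    [3,4] "from" : PP/N
    [4,6] N   <
      [4,5] "a" : S
      [5,6] "river" : N\S

[0,1] N  lex  "dog"
[1,2] N  lex  "this"
[2,3] ((S/PP)\N)\N  lex  "that"
[1,3] (S/PP)\N  <  k=2
[0,3] S/PP  <  k=1
[3,4] PP/N  lex  "from"
[4,5] S  lex  "a"
[5,6] N\S  lex  "river"
[4,6] N  <  k=5
[3,6] PP  >  k=4
[0,6] S  >  k=3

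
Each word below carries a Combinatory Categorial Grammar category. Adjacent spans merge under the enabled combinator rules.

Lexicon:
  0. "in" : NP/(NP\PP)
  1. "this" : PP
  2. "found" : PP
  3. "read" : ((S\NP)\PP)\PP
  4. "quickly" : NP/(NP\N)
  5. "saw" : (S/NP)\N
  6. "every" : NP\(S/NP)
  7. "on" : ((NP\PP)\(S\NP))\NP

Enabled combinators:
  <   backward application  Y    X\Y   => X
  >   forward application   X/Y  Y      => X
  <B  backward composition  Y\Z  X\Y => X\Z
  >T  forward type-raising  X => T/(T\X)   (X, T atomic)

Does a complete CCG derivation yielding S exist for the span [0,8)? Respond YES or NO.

NP/(NP\PP) PP PP ((S\NP)\PP)\PP NP/(NP\N) (S/NP)\N NP\(S/NP) ((NP\PP)\(S\NP))\NP
CKY chart[0,8] = {N/(N\NP), NP, NP/(NP\NP), PP/(PP\NP), S/(S\NP)}; S ∉ chart

NO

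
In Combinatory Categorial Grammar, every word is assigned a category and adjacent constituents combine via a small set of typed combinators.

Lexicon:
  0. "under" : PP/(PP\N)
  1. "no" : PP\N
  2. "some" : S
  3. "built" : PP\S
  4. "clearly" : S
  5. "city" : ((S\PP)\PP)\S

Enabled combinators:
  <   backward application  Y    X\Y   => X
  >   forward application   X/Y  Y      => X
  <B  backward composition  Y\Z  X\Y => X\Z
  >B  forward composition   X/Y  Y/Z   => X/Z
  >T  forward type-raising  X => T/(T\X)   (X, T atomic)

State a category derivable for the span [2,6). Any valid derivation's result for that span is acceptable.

[0,6] S   <
  [0,2] PP   >
    [0,1] "under" : PP/(PP\N)
    [1,2] "no" : PP\N
  [2,6] S\PP   <
    [2,4] PP   >
      [2,3] PP/(PP\S)   >T
        [2,3] "some" : S
      [3,4] "built" : PP\S
    [4,6] (S\PP)\PP   <
      [4,5] "clearly" : S
      [5,6] "city" : ((S\PP)\PP)\S

S\PP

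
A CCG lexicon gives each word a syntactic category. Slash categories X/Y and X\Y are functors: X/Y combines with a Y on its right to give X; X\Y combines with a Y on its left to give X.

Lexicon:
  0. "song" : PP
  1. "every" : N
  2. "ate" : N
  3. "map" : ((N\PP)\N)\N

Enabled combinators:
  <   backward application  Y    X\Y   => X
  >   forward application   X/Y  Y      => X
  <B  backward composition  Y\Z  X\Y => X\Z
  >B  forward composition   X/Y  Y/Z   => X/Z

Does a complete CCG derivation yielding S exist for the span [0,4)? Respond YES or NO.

NO

PP N N ((N\PP)\N)\N
CKY chart[0,4] = {N}; S ∉ chart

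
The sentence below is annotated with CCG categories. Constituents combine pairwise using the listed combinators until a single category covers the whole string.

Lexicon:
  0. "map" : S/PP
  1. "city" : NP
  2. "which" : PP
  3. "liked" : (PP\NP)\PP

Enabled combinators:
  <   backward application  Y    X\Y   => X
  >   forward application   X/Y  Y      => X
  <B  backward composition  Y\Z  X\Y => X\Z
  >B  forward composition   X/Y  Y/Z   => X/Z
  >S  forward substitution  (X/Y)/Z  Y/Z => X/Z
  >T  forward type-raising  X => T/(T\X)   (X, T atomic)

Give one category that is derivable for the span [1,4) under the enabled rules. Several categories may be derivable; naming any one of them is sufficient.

PP

[0,4] S   >
  [0,1] "map" : S/PP
  [1,4] PP   <
    [1,2] "city" : NP
    [2,4] PP\NP   <
      [2,3] "which" : PP
      [3,4] "liked" : (PP\NP)\PP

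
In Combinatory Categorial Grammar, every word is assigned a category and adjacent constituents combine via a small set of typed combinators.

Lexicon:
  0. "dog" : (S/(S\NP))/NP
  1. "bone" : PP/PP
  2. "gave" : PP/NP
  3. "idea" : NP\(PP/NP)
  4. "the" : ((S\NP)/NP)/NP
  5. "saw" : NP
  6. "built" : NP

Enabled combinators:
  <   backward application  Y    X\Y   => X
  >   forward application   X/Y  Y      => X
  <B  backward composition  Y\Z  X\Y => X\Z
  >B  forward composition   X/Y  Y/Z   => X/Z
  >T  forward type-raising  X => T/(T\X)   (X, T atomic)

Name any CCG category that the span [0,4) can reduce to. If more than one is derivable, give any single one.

S/(S\NP)

[0,7] S   >
  [0,4] S/(S\NP)   >
    [0,1] "dog" : (S/(S\NP))/NP
    [1,4] NP   <
      [1,3] PP/NP   >B
        [1,2] "bone" : PP/PP
        [2,3] "gave" : PP/NP
      [3,4] "idea" : NP\(PP/NP)
  [4,7] S\NP   >
    [4,6] (S\NP)/NP   >
      [4,5] "the" : ((S\NP)/NP)/NP
      [5,6] "saw" : NP
    [6,7] "built" : NP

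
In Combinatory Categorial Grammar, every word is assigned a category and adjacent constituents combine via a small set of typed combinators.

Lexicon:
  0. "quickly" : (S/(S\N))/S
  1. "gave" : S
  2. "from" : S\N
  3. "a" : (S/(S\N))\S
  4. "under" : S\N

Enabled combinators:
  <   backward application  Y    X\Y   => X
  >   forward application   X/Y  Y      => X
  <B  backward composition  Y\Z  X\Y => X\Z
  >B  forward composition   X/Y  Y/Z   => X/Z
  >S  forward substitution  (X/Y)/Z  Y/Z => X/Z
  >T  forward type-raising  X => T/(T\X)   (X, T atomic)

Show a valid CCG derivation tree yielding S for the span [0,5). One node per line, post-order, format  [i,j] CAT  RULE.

[0,1] (S/(S\N))/S  lex  "quickly"
[1,2] S  lex  "gave"
[0,2] S/(S\N)  >  k=1
[2,3] S\N  lex  "from"
[0,3] S  >  k=2
[3,4] (S/(S\N))\S  lex  "a"
[0,4] S/(S\N)  <  k=3
[4,5] S\N  lex  "under"
[0,5] S  >  k=4

[0,5] S   >
  [0,4] S/(S\N)   <
    [0,3] S   >
      [0,2] S/(S\N)   >
        [0,1] "quickly" : (S/(S\N))/S
        [1,2] "gave" : S
      [2,3] "from" : S\N
    [3,4] "a" : (S/(S\N))\S
  [4,5] "under" : S\N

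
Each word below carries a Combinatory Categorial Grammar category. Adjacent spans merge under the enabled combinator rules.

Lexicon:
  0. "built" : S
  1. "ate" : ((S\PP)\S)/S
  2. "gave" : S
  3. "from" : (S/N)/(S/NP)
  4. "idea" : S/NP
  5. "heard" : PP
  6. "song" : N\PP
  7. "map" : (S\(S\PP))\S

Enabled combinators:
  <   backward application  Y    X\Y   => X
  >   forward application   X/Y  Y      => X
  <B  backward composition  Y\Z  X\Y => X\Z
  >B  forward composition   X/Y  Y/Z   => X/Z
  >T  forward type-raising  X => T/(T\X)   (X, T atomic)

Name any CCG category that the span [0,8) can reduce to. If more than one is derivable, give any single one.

[0,8] S   <
  [0,3] S\PP   <
    [0,1] "built" : S
    [1,3] (S\PP)\S   >
      [1,2] "ate" : ((S\PP)\S)/S
      [2,3] "gave" : S
  [3,8] S\(S\PP)   <
    [3,7] S   >
      [3,5] S/N   >
        [3,4] "from" : (S/N)/(S/NP)
        [4,5] "idea" : S/NP
      [5,7] N   <
        [5,6] "heard" : PP
        [6,7] "song" : N\PP
    [7,8] "map" : (S\(S\PP))\S

S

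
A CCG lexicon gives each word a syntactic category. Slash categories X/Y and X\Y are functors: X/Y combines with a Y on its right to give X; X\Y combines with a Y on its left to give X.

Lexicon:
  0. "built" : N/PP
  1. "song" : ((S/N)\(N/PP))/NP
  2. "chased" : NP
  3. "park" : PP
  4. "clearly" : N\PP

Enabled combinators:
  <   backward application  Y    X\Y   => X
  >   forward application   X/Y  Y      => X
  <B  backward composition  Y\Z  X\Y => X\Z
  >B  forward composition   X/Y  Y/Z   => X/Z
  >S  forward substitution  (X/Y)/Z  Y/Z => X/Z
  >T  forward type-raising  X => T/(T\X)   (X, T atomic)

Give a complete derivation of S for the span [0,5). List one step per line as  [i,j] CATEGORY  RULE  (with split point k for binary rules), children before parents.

[0,1] N/PP  lex  "built"
[1,2] ((S/N)\(N/PP))/NP  lex  "song"
[2,3] NP  lex  "chased"
[1,3] (S/N)\(N/PP)  >  k=2
[0,3] S/N  <  k=1
[3,4] PP  lex  "park"
[4,5] N\PP  lex  "clearly"
[3,5] N  <  k=4
[0,5] S  >  k=3

[0,5] S   >
  [0,3] S/N   <
    [0,1] "built" : N/PP
    [1,3] (S/N)\(N/PP)   >
      [1,2] "song" : ((S/N)\(N/PP))/NP
      [2,3] "chased" : NP
  [3,5] N   <
    [3,4] "park" : PP
    [4,5] "clearly" : N\PP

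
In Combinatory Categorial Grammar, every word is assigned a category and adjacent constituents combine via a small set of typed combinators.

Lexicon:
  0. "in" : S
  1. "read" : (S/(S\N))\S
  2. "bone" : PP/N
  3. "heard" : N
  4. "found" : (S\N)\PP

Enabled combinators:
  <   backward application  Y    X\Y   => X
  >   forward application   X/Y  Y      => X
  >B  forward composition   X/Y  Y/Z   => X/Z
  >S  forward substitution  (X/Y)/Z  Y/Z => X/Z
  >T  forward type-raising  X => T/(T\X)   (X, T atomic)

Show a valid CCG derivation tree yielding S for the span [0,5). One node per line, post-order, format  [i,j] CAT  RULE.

[0,5] S   >
  [0,2] S/(S\N)   <
    [0,1] "in" : S
    [1,2] "read" : (S/(S\N))\S
  [2,5] S\N   <
    [2,4] PP   >
      [2,3] "bone" : PP/N
      [3,4] "heard" : N
    [4,5] "found" : (S\N)\PP

[0,1] S  lex  "in"
[1,2] (S/(S\N))\S  lex  "read"
[0,2] S/(S\N)  <  k=1
[2,3] PP/N  lex  "bone"
[3,4] N  lex  "heard"
[2,4] PP  >  k=3
[4,5] (S\N)\PP  lex  "found"
[2,5] S\N  <  k=4
[0,5] S  >  k=2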